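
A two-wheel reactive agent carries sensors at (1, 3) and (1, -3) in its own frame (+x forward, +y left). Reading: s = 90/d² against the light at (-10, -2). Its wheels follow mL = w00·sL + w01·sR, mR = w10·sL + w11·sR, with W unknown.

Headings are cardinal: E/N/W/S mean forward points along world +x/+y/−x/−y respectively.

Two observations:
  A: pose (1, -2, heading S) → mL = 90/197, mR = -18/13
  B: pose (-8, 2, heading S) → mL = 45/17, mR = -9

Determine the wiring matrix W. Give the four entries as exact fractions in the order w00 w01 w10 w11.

obs A: pose=(1,-2,S) → sL=90/197, sR=18/13, mL=90/197, mR=-18/13
obs B: pose=(-8,2,S) → sL=45/17, sR=9, mL=45/17, mR=-9
sensor matrix S = [[90/197, 18/13], [45/17, 9]]; det S = 19440/43537
solve [mL_A; mL_B] = S·[w00; w01] and [mR_A; mR_B] = S·[w10; w11]:
  w00 = 1, w01 = 0, w10 = 0, w11 = -1

1 0 0 -1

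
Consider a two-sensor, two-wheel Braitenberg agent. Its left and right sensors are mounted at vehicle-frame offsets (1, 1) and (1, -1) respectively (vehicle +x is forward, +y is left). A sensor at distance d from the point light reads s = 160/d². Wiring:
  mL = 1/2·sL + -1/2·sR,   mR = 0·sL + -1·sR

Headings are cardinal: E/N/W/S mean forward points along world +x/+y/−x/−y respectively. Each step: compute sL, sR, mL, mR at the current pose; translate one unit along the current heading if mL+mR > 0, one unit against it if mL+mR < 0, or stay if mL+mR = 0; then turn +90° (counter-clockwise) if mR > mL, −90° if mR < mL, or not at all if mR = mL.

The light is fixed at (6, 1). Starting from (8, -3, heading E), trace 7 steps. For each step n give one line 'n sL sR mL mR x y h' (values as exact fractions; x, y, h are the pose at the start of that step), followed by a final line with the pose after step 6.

n=0: pose=(8,-3,E); sL=80/9, sR=80/17; mL=320/153, mR=-80/17; mL+mR=-400/153 → advance -1; mR−mL=-1040/153 → turn -1·90°
n=1: pose=(7,-3,S); sL=160/29, sR=32/5; mL=-64/145, mR=-32/5; mL+mR=-992/145 → advance -1; mR−mL=-864/145 → turn -1·90°
n=2: pose=(7,-2,W); sL=10, sR=40; mL=-15, mR=-40; mL+mR=-55 → advance -1; mR−mL=-25 → turn -1·90°
n=3: pose=(8,-2,N); sL=32, sR=160/13; mL=128/13, mR=-160/13; mL+mR=-32/13 → advance -1; mR−mL=-288/13 → turn -1·90°
n=4: pose=(8,-3,E); sL=80/9, sR=80/17; mL=320/153, mR=-80/17; mL+mR=-400/153 → advance -1; mR−mL=-1040/153 → turn -1·90°
n=5: pose=(7,-3,S); sL=160/29, sR=32/5; mL=-64/145, mR=-32/5; mL+mR=-992/145 → advance -1; mR−mL=-864/145 → turn -1·90°
n=6: pose=(7,-2,W); sL=10, sR=40; mL=-15, mR=-40; mL+mR=-55 → advance -1; mR−mL=-25 → turn -1·90°

0 80/9 80/17 320/153 -80/17 8 -3 E
1 160/29 32/5 -64/145 -32/5 7 -3 S
2 10 40 -15 -40 7 -2 W
3 32 160/13 128/13 -160/13 8 -2 N
4 80/9 80/17 320/153 -80/17 8 -3 E
5 160/29 32/5 -64/145 -32/5 7 -3 S
6 10 40 -15 -40 7 -2 W
final 8 -2 N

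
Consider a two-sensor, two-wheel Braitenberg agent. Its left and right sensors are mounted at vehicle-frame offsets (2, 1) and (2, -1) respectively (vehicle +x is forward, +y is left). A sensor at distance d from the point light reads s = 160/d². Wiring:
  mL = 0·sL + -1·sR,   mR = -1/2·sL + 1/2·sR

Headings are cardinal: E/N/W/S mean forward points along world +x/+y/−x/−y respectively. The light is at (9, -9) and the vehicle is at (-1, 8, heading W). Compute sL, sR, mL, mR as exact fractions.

2/5 40/117 -40/117 -17/585

left sensor world pos  = (-3, 7); dL² = 400
right sensor world pos = (-3, 9); dR² = 468
sL = 160/400 = 2/5
sR = 160/468 = 40/117
mL = 0·sL + -1·sR = -40/117
mR = -1/2·sL + 1/2·sR = -17/585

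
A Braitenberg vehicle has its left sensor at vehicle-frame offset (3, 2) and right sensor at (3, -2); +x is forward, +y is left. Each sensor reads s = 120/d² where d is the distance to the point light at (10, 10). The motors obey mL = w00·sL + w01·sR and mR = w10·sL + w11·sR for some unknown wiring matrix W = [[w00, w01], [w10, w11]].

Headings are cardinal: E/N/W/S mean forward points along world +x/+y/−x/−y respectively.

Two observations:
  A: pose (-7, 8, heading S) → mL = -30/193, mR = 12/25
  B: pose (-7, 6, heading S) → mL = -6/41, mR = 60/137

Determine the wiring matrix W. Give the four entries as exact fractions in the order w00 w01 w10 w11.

0 -1/2 1 0

obs A: pose=(-7,8,S) → sL=12/25, sR=60/193, mL=-30/193, mR=12/25
obs B: pose=(-7,6,S) → sL=60/137, sR=12/41, mL=-6/41, mR=60/137
sensor matrix S = [[12/25, 60/193], [60/137, 12/41]]; det S = 117504/27102025
solve [mL_A; mL_B] = S·[w00; w01] and [mR_A; mR_B] = S·[w10; w11]:
  w00 = 0, w01 = -1/2, w10 = 1, w11 = 0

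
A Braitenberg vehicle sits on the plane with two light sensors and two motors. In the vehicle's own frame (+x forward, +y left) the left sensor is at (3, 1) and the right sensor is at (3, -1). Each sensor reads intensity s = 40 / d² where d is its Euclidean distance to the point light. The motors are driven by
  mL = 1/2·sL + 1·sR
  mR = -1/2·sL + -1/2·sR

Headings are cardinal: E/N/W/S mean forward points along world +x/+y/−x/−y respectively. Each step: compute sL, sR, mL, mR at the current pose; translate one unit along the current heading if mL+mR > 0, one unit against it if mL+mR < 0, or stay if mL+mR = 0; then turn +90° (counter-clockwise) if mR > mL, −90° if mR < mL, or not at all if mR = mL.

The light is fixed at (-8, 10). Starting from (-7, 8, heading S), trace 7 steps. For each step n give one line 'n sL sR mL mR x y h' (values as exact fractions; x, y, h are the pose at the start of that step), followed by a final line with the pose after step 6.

n=0: pose=(-7,8,S); sL=40/29, sR=8/5; mL=332/145, mR=-216/145; mL+mR=4/5 → advance +1; mR−mL=-548/145 → turn -1·90°
n=1: pose=(-7,7,W); sL=2, sR=5; mL=6, mR=-7/2; mL+mR=5/2 → advance +1; mR−mL=-19/2 → turn -1·90°
n=2: pose=(-8,7,N); sL=40, sR=40; mL=60, mR=-40; mL+mR=20 → advance +1; mR−mL=-100 → turn -1·90°
n=3: pose=(-8,8,E); sL=4, sR=20/9; mL=38/9, mR=-28/9; mL+mR=10/9 → advance +1; mR−mL=-22/3 → turn -1·90°
n=4: pose=(-7,8,S); sL=40/29, sR=8/5; mL=332/145, mR=-216/145; mL+mR=4/5 → advance +1; mR−mL=-548/145 → turn -1·90°
n=5: pose=(-7,7,W); sL=2, sR=5; mL=6, mR=-7/2; mL+mR=5/2 → advance +1; mR−mL=-19/2 → turn -1·90°
n=6: pose=(-8,7,N); sL=40, sR=40; mL=60, mR=-40; mL+mR=20 → advance +1; mR−mL=-100 → turn -1·90°

0 40/29 8/5 332/145 -216/145 -7 8 S
1 2 5 6 -7/2 -7 7 W
2 40 40 60 -40 -8 7 N
3 4 20/9 38/9 -28/9 -8 8 E
4 40/29 8/5 332/145 -216/145 -7 8 S
5 2 5 6 -7/2 -7 7 W
6 40 40 60 -40 -8 7 N
final -8 8 E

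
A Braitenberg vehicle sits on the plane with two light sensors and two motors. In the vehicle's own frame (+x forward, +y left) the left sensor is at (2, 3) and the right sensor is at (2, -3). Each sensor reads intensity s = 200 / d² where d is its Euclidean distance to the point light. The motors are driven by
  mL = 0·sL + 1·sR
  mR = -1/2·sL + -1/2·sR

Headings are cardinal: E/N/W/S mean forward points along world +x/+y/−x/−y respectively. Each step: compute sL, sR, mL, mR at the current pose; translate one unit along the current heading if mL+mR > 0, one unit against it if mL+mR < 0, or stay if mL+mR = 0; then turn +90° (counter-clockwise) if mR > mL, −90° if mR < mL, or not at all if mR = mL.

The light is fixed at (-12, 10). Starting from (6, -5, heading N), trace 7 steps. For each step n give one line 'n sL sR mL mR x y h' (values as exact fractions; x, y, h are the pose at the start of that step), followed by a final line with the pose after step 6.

0 100/197 20/61 20/61 -5020/12017 6 -5 N
1 200/569 200/761 200/761 -133000/433009 6 -6 E
2 50/181 5/13 5/13 -1555/4706 5 -6 S
3 8/25 200/421 200/421 -4184/10525 5 -7 W
4 100/197 100/293 100/293 -24500/57721 4 -7 N
5 200/549 40/153 40/153 -2920/9333 4 -8 E
6 50/181 25/68 25/68 -7925/24616 3 -8 S
final 3 -9 W

n=0: pose=(6,-5,N); sL=100/197, sR=20/61; mL=20/61, mR=-5020/12017; mL+mR=-1080/12017 → advance -1; mR−mL=-8960/12017 → turn -1·90°
n=1: pose=(6,-6,E); sL=200/569, sR=200/761; mL=200/761, mR=-133000/433009; mL+mR=-19200/433009 → advance -1; mR−mL=-246800/433009 → turn -1·90°
n=2: pose=(5,-6,S); sL=50/181, sR=5/13; mL=5/13, mR=-1555/4706; mL+mR=255/4706 → advance +1; mR−mL=-3365/4706 → turn -1·90°
n=3: pose=(5,-7,W); sL=8/25, sR=200/421; mL=200/421, mR=-4184/10525; mL+mR=816/10525 → advance +1; mR−mL=-9184/10525 → turn -1·90°
n=4: pose=(4,-7,N); sL=100/197, sR=100/293; mL=100/293, mR=-24500/57721; mL+mR=-4800/57721 → advance -1; mR−mL=-44200/57721 → turn -1·90°
n=5: pose=(4,-8,E); sL=200/549, sR=40/153; mL=40/153, mR=-2920/9333; mL+mR=-160/3111 → advance -1; mR−mL=-5360/9333 → turn -1·90°
n=6: pose=(3,-8,S); sL=50/181, sR=25/68; mL=25/68, mR=-7925/24616; mL+mR=1125/24616 → advance +1; mR−mL=-16975/24616 → turn -1·90°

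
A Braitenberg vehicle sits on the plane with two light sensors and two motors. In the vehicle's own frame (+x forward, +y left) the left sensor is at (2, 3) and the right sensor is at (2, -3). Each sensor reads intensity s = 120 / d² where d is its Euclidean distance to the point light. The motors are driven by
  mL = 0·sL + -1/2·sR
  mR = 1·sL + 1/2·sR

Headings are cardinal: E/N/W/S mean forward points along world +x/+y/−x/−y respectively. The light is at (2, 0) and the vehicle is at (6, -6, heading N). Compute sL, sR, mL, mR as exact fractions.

120/17 24/13 -12/13 1764/221

left sensor world pos  = (3, -4); dL² = 17
right sensor world pos = (9, -4); dR² = 65
sL = 120/17 = 120/17
sR = 120/65 = 24/13
mL = 0·sL + -1/2·sR = -12/13
mR = 1·sL + 1/2·sR = 1764/221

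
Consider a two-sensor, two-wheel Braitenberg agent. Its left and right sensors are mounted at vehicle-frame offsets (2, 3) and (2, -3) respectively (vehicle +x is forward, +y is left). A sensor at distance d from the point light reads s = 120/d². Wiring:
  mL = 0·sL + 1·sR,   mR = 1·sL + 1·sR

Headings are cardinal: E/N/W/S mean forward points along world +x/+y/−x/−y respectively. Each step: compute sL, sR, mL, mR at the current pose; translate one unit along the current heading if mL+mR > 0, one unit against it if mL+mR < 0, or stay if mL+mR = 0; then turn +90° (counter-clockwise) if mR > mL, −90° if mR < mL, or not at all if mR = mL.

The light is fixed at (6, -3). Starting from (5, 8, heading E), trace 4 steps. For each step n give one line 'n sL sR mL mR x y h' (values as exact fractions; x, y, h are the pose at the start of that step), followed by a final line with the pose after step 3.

n=0: pose=(5,8,E); sL=120/197, sR=24/13; mL=24/13, mR=6288/2561; mL+mR=11016/2561 → advance +1; mR−mL=120/197 → turn +1·90°
n=1: pose=(6,8,N); sL=60/89, sR=60/89; mL=60/89, mR=120/89; mL+mR=180/89 → advance +1; mR−mL=60/89 → turn +1·90°
n=2: pose=(6,9,W); sL=24/17, sR=120/229; mL=120/229, mR=7536/3893; mL+mR=9576/3893 → advance +1; mR−mL=24/17 → turn +1·90°
n=3: pose=(5,9,S); sL=15/13, sR=30/29; mL=30/29, mR=825/377; mL+mR=1215/377 → advance +1; mR−mL=15/13 → turn +1·90°

0 120/197 24/13 24/13 6288/2561 5 8 E
1 60/89 60/89 60/89 120/89 6 8 N
2 24/17 120/229 120/229 7536/3893 6 9 W
3 15/13 30/29 30/29 825/377 5 9 S
final 5 8 E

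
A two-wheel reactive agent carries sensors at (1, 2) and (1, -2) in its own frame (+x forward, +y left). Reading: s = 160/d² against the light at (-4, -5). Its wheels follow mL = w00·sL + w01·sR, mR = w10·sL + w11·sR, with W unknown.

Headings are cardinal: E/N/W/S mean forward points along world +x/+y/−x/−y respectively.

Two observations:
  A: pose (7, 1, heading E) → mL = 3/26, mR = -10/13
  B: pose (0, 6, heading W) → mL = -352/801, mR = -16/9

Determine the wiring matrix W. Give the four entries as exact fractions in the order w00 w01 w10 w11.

obs A: pose=(7,1,E) → sL=10/13, sR=1, mL=3/26, mR=-10/13
obs B: pose=(0,6,W) → sL=16/9, sR=80/89, mL=-352/801, mR=-16/9
sensor matrix S = [[10/13, 1], [16/9, 80/89]]; det S = -11312/10413
solve [mL_A; mL_B] = S·[w00; w01] and [mR_A; mR_B] = S·[w10; w11]:
  w00 = -1/2, w01 = 1/2, w10 = -1, w11 = 0

-1/2 1/2 -1 0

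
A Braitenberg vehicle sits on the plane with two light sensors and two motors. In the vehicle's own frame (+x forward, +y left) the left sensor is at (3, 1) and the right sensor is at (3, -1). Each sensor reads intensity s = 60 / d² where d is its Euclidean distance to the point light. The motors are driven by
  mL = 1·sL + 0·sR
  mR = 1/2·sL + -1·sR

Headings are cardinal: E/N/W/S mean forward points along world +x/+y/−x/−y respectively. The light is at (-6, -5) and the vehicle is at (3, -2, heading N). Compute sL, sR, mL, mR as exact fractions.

3/5 15/34 3/5 -12/85

left sensor world pos  = (2, 1); dL² = 100
right sensor world pos = (4, 1); dR² = 136
sL = 60/100 = 3/5
sR = 60/136 = 15/34
mL = 1·sL + 0·sR = 3/5
mR = 1/2·sL + -1·sR = -12/85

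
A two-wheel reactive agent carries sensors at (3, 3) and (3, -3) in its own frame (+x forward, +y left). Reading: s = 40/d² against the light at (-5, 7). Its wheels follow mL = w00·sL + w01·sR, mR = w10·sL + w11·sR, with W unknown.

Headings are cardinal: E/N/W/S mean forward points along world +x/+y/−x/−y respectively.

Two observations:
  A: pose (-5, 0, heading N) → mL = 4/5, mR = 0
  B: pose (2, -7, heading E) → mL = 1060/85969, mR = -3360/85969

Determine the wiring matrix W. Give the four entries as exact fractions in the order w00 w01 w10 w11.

-1/2 1 -1/2 1/2

obs A: pose=(-5,0,N) → sL=8/5, sR=8/5, mL=4/5, mR=0
obs B: pose=(2,-7,E) → sL=40/221, sR=40/389, mL=1060/85969, mR=-3360/85969
sensor matrix S = [[8/5, 8/5], [40/221, 40/389]]; det S = -10752/85969
solve [mL_A; mL_B] = S·[w00; w01] and [mR_A; mR_B] = S·[w10; w11]:
  w00 = -1/2, w01 = 1, w10 = -1/2, w11 = 1/2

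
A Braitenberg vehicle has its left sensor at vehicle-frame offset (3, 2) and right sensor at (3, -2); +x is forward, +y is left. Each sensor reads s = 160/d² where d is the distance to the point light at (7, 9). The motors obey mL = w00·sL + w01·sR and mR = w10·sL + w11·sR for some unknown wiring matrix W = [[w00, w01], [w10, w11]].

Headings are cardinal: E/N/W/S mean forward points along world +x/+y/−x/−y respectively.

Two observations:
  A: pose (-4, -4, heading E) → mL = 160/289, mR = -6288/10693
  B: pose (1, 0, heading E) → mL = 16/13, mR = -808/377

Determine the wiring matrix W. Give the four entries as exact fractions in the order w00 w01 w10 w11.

0 1 -1 1/2

obs A: pose=(-4,-4,E) → sL=32/37, sR=160/289, mL=160/289, mR=-6288/10693
obs B: pose=(1,0,E) → sL=80/29, sR=16/13, mL=16/13, mR=-808/377
sensor matrix S = [[32/37, 160/289], [80/29, 16/13]]; det S = -1865728/4031261
solve [mL_A; mL_B] = S·[w00; w01] and [mR_A; mR_B] = S·[w10; w11]:
  w00 = 0, w01 = 1, w10 = -1, w11 = 1/2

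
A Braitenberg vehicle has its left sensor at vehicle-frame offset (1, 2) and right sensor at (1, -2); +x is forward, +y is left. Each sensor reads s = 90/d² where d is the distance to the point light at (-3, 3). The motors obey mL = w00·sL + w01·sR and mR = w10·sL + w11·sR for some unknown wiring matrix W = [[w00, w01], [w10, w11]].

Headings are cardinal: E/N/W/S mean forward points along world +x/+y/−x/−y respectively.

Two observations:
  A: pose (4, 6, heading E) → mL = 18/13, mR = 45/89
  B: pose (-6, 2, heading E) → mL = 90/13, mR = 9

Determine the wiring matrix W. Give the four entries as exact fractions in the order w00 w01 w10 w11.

0 1 1/2 0

obs A: pose=(4,6,E) → sL=90/89, sR=18/13, mL=18/13, mR=45/89
obs B: pose=(-6,2,E) → sL=18, sR=90/13, mL=90/13, mR=9
sensor matrix S = [[90/89, 18/13], [18, 90/13]]; det S = -20736/1157
solve [mL_A; mL_B] = S·[w00; w01] and [mR_A; mR_B] = S·[w10; w11]:
  w00 = 0, w01 = 1, w10 = 1/2, w11 = 0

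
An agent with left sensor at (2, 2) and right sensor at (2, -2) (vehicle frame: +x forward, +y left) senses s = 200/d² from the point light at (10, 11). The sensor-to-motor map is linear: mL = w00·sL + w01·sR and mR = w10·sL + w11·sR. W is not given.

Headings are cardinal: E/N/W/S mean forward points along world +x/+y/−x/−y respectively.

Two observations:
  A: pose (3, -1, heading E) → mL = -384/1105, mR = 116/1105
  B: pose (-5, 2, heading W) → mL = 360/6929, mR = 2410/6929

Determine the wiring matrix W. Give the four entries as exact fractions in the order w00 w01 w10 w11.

-1/2 1/2 -1/2 1

obs A: pose=(3,-1,E) → sL=8/5, sR=200/221, mL=-384/1105, mR=116/1105
obs B: pose=(-5,2,W) → sL=20/41, sR=100/169, mL=360/6929, mR=2410/6929
sensor matrix S = [[8/5, 200/221], [20/41, 100/169]]; det S = 59520/117793
solve [mL_A; mL_B] = S·[w00; w01] and [mR_A; mR_B] = S·[w10; w11]:
  w00 = -1/2, w01 = 1/2, w10 = -1/2, w11 = 1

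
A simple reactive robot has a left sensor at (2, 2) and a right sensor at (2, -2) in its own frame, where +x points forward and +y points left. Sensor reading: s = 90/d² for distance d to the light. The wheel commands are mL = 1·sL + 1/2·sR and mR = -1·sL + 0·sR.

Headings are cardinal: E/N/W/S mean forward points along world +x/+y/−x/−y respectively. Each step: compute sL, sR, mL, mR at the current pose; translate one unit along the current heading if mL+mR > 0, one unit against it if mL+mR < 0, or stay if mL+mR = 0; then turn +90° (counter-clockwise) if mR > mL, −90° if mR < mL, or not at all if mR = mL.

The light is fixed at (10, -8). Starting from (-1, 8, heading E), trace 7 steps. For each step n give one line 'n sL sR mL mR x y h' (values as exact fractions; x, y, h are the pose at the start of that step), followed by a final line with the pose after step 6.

n=0: pose=(-1,8,E); sL=2/9, sR=90/277; mL=959/2493, mR=-2/9; mL+mR=45/277 → advance +1; mR−mL=-1513/2493 → turn -1·90°
n=1: pose=(0,8,S); sL=9/26, sR=9/34; mL=423/884, mR=-9/26; mL+mR=9/68 → advance +1; mR−mL=-729/884 → turn -1·90°
n=2: pose=(0,7,W); sL=90/313, sR=90/433; mL=53055/135529, mR=-90/313; mL+mR=45/433 → advance +1; mR−mL=-92025/135529 → turn -1·90°
n=3: pose=(-1,7,N); sL=45/229, sR=9/37; mL=5391/16946, mR=-45/229; mL+mR=9/74 → advance +1; mR−mL=-8721/16946 → turn -1·90°
n=4: pose=(-1,8,E); sL=2/9, sR=90/277; mL=959/2493, mR=-2/9; mL+mR=45/277 → advance +1; mR−mL=-1513/2493 → turn -1·90°
n=5: pose=(0,8,S); sL=9/26, sR=9/34; mL=423/884, mR=-9/26; mL+mR=9/68 → advance +1; mR−mL=-729/884 → turn -1·90°
n=6: pose=(0,7,W); sL=90/313, sR=90/433; mL=53055/135529, mR=-90/313; mL+mR=45/433 → advance +1; mR−mL=-92025/135529 → turn -1·90°

0 2/9 90/277 959/2493 -2/9 -1 8 E
1 9/26 9/34 423/884 -9/26 0 8 S
2 90/313 90/433 53055/135529 -90/313 0 7 W
3 45/229 9/37 5391/16946 -45/229 -1 7 N
4 2/9 90/277 959/2493 -2/9 -1 8 E
5 9/26 9/34 423/884 -9/26 0 8 S
6 90/313 90/433 53055/135529 -90/313 0 7 W
final -1 7 N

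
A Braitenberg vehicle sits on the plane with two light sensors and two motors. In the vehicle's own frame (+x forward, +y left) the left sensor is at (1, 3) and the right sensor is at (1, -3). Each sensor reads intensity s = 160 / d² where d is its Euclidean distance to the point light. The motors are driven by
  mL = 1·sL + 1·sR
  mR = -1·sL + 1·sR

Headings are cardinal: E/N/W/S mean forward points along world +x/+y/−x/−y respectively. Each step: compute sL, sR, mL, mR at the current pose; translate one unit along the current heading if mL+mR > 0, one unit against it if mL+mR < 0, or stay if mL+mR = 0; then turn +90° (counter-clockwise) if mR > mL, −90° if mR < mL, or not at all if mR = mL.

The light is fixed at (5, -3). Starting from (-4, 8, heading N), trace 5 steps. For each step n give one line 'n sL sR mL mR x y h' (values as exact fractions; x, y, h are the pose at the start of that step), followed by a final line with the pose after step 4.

n=0: pose=(-4,8,N); sL=5/9, sR=8/9; mL=13/9, mR=1/3; mL+mR=16/9 → advance +1; mR−mL=-10/9 → turn -1·90°
n=1: pose=(-4,9,E); sL=160/289, sR=32/29; mL=13888/8381, mR=4608/8381; mL+mR=64/29 → advance +1; mR−mL=-320/289 → turn -1·90°
n=2: pose=(-3,9,S); sL=80/73, sR=80/121; mL=15520/8833, mR=-3840/8833; mL+mR=160/121 → advance +1; mR−mL=-160/73 → turn -1·90°
n=3: pose=(-3,8,W); sL=32/29, sR=160/277; mL=13504/8033, mR=-4224/8033; mL+mR=320/277 → advance +1; mR−mL=-64/29 → turn -1·90°
n=4: pose=(-4,8,N); sL=5/9, sR=8/9; mL=13/9, mR=1/3; mL+mR=16/9 → advance +1; mR−mL=-10/9 → turn -1·90°

0 5/9 8/9 13/9 1/3 -4 8 N
1 160/289 32/29 13888/8381 4608/8381 -4 9 E
2 80/73 80/121 15520/8833 -3840/8833 -3 9 S
3 32/29 160/277 13504/8033 -4224/8033 -3 8 W
4 5/9 8/9 13/9 1/3 -4 8 N
final -4 9 E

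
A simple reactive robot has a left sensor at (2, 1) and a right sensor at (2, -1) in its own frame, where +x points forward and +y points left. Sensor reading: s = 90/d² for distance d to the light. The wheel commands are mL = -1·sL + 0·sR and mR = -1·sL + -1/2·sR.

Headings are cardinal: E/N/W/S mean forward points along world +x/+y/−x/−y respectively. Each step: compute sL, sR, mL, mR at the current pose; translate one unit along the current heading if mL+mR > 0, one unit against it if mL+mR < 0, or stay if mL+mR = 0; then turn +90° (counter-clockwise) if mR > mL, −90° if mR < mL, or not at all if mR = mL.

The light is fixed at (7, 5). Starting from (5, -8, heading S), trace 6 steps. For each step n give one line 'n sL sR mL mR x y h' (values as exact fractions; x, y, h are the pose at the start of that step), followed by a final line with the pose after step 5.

0 45/113 5/13 -45/113 -1735/2938 5 -8 S
1 18/37 90/137 -18/37 -4131/5069 5 -7 W
2 45/52 9/10 -45/52 -171/130 6 -7 N
3 18/29 90/197 -18/29 -4851/5713 6 -8 E
4 45/113 5/13 -45/113 -1735/2938 5 -8 S
5 18/37 90/137 -18/37 -4131/5069 5 -7 W
final 6 -7 N

n=0: pose=(5,-8,S); sL=45/113, sR=5/13; mL=-45/113, mR=-1735/2938; mL+mR=-2905/2938 → advance -1; mR−mL=-5/26 → turn -1·90°
n=1: pose=(5,-7,W); sL=18/37, sR=90/137; mL=-18/37, mR=-4131/5069; mL+mR=-6597/5069 → advance -1; mR−mL=-45/137 → turn -1·90°
n=2: pose=(6,-7,N); sL=45/52, sR=9/10; mL=-45/52, mR=-171/130; mL+mR=-567/260 → advance -1; mR−mL=-9/20 → turn -1·90°
n=3: pose=(6,-8,E); sL=18/29, sR=90/197; mL=-18/29, mR=-4851/5713; mL+mR=-8397/5713 → advance -1; mR−mL=-45/197 → turn -1·90°
n=4: pose=(5,-8,S); sL=45/113, sR=5/13; mL=-45/113, mR=-1735/2938; mL+mR=-2905/2938 → advance -1; mR−mL=-5/26 → turn -1·90°
n=5: pose=(5,-7,W); sL=18/37, sR=90/137; mL=-18/37, mR=-4131/5069; mL+mR=-6597/5069 → advance -1; mR−mL=-45/137 → turn -1·90°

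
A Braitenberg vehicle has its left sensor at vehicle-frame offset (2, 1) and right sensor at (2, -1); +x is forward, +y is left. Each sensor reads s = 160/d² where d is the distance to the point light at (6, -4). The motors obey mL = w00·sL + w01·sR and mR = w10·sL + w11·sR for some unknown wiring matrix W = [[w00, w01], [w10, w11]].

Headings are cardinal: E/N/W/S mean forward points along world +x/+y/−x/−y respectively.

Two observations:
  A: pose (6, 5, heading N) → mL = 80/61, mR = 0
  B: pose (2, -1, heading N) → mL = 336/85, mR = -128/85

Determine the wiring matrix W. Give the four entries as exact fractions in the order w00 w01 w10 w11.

obs A: pose=(6,5,N) → sL=80/61, sR=80/61, mL=80/61, mR=0
obs B: pose=(2,-1,N) → sL=16/5, sR=80/17, mL=336/85, mR=-128/85
sensor matrix S = [[80/61, 80/61], [16/5, 80/17]]; det S = 2048/1037
solve [mL_A; mL_B] = S·[w00; w01] and [mR_A; mR_B] = S·[w10; w11]:
  w00 = 1/2, w01 = 1/2, w10 = 1, w11 = -1

1/2 1/2 1 -1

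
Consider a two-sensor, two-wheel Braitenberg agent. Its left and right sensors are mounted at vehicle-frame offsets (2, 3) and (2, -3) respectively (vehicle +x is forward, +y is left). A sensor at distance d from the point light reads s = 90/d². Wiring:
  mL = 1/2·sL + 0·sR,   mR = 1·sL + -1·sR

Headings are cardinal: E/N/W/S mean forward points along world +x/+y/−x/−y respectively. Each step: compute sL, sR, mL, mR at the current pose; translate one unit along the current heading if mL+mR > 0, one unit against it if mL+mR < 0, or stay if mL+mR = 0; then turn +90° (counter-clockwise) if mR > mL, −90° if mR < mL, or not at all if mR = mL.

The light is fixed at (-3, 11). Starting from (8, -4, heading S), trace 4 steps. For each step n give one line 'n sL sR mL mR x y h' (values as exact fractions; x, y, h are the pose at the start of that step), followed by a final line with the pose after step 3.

n=0: pose=(8,-4,S); sL=18/97, sR=90/353; mL=9/97, mR=-2376/34241; mL+mR=801/34241 → advance +1; mR−mL=-5553/34241 → turn -1·90°
n=1: pose=(8,-5,W); sL=45/221, sR=9/25; mL=45/442, mR=-864/5525; mL+mR=-603/11050 → advance -1; mR−mL=-2853/11050 → turn -1·90°
n=2: pose=(9,-5,N); sL=90/277, sR=90/421; mL=45/277, mR=12960/116617; mL+mR=31905/116617 → advance +1; mR−mL=-5985/116617 → turn -1·90°
n=3: pose=(9,-4,E); sL=9/34, sR=9/52; mL=9/68, mR=81/884; mL+mR=99/442 → advance +1; mR−mL=-9/221 → turn -1·90°

0 18/97 90/353 9/97 -2376/34241 8 -4 S
1 45/221 9/25 45/442 -864/5525 8 -5 W
2 90/277 90/421 45/277 12960/116617 9 -5 N
3 9/34 9/52 9/68 81/884 9 -4 E
final 10 -4 S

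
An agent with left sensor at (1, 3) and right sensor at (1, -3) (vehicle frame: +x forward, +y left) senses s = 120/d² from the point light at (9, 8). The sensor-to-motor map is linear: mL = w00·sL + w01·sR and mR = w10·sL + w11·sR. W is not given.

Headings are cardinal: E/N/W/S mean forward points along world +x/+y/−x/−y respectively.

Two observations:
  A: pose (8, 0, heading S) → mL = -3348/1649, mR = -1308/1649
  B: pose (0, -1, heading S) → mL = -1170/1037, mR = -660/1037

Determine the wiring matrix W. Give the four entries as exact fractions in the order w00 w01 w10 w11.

-1 -1/2 -1 1/2

obs A: pose=(8,0,S) → sL=24/17, sR=120/97, mL=-3348/1649, mR=-1308/1649
obs B: pose=(0,-1,S) → sL=15/17, sR=30/61, mL=-1170/1037, mR=-660/1037
sensor matrix S = [[24/17, 120/97], [15/17, 30/61]]; det S = -39960/100589
solve [mL_A; mL_B] = S·[w00; w01] and [mR_A; mR_B] = S·[w10; w11]:
  w00 = -1, w01 = -1/2, w10 = -1, w11 = 1/2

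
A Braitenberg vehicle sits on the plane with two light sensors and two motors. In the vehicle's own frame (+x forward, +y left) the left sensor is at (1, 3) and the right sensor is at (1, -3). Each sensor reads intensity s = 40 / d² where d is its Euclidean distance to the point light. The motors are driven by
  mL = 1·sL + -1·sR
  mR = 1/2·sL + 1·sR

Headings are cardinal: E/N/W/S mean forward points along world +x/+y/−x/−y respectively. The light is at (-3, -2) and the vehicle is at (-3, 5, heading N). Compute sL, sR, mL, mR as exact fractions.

left sensor world pos  = (-6, 6); dL² = 73
right sensor world pos = (0, 6); dR² = 73
sL = 40/73 = 40/73
sR = 40/73 = 40/73
mL = 1·sL + -1·sR = 0
mR = 1/2·sL + 1·sR = 60/73

40/73 40/73 0 60/73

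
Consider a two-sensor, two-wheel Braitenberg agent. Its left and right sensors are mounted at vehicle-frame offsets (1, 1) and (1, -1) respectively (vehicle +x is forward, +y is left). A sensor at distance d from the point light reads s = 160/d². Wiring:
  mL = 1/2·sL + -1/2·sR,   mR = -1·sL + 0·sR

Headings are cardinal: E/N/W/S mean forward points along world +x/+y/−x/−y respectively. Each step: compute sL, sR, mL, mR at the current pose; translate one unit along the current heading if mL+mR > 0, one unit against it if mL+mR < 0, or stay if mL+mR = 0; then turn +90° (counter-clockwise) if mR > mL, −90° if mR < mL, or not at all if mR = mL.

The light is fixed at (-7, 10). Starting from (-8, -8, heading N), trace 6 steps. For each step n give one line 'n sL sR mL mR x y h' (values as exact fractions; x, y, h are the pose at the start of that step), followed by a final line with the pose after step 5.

n=0: pose=(-8,-8,N); sL=160/293, sR=160/289; mL=-320/84677, mR=-160/293; mL+mR=-46560/84677 → advance -1; mR−mL=-45920/84677 → turn -1·90°
n=1: pose=(-8,-9,E); sL=40/81, sR=2/5; mL=19/405, mR=-40/81; mL+mR=-181/405 → advance -1; mR−mL=-73/135 → turn -1·90°
n=2: pose=(-9,-9,S); sL=160/401, sR=160/409; mL=640/164009, mR=-160/401; mL+mR=-64800/164009 → advance -1; mR−mL=-66080/164009 → turn -1·90°
n=3: pose=(-9,-8,W); sL=16/37, sR=80/149; mL=-288/5513, mR=-16/37; mL+mR=-2672/5513 → advance -1; mR−mL=-2096/5513 → turn -1·90°
n=4: pose=(-8,-8,N); sL=160/293, sR=160/289; mL=-320/84677, mR=-160/293; mL+mR=-46560/84677 → advance -1; mR−mL=-45920/84677 → turn -1·90°
n=5: pose=(-8,-9,E); sL=40/81, sR=2/5; mL=19/405, mR=-40/81; mL+mR=-181/405 → advance -1; mR−mL=-73/135 → turn -1·90°

0 160/293 160/289 -320/84677 -160/293 -8 -8 N
1 40/81 2/5 19/405 -40/81 -8 -9 E
2 160/401 160/409 640/164009 -160/401 -9 -9 S
3 16/37 80/149 -288/5513 -16/37 -9 -8 W
4 160/293 160/289 -320/84677 -160/293 -8 -8 N
5 40/81 2/5 19/405 -40/81 -8 -9 E
final -9 -9 S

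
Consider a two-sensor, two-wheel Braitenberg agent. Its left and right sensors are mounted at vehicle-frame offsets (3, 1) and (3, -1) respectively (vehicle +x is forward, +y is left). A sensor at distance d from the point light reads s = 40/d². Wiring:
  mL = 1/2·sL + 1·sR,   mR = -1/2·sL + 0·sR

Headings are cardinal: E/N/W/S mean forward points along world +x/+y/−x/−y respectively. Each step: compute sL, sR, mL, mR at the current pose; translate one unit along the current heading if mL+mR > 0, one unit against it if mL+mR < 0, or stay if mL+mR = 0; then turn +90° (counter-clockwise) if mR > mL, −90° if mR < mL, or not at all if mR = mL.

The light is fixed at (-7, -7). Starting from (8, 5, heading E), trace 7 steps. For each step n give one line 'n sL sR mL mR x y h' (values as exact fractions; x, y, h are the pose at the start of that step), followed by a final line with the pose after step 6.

0 40/493 8/89 5724/43877 -20/493 8 5 E
1 4/37 20/153 1046/5661 -2/37 9 5 S
2 40/269 40/313 17020/84197 -20/269 9 4 W
3 5/49 10/113 1545/11074 -5/98 8 4 N
4 40/493 8/89 5724/43877 -20/493 8 5 E
5 4/37 20/153 1046/5661 -2/37 9 5 S
6 40/269 40/313 17020/84197 -20/269 9 4 W
final 8 4 N

n=0: pose=(8,5,E); sL=40/493, sR=8/89; mL=5724/43877, mR=-20/493; mL+mR=8/89 → advance +1; mR−mL=-7504/43877 → turn -1·90°
n=1: pose=(9,5,S); sL=4/37, sR=20/153; mL=1046/5661, mR=-2/37; mL+mR=20/153 → advance +1; mR−mL=-1352/5661 → turn -1·90°
n=2: pose=(9,4,W); sL=40/269, sR=40/313; mL=17020/84197, mR=-20/269; mL+mR=40/313 → advance +1; mR−mL=-23280/84197 → turn -1·90°
n=3: pose=(8,4,N); sL=5/49, sR=10/113; mL=1545/11074, mR=-5/98; mL+mR=10/113 → advance +1; mR−mL=-1055/5537 → turn -1·90°
n=4: pose=(8,5,E); sL=40/493, sR=8/89; mL=5724/43877, mR=-20/493; mL+mR=8/89 → advance +1; mR−mL=-7504/43877 → turn -1·90°
n=5: pose=(9,5,S); sL=4/37, sR=20/153; mL=1046/5661, mR=-2/37; mL+mR=20/153 → advance +1; mR−mL=-1352/5661 → turn -1·90°
n=6: pose=(9,4,W); sL=40/269, sR=40/313; mL=17020/84197, mR=-20/269; mL+mR=40/313 → advance +1; mR−mL=-23280/84197 → turn -1·90°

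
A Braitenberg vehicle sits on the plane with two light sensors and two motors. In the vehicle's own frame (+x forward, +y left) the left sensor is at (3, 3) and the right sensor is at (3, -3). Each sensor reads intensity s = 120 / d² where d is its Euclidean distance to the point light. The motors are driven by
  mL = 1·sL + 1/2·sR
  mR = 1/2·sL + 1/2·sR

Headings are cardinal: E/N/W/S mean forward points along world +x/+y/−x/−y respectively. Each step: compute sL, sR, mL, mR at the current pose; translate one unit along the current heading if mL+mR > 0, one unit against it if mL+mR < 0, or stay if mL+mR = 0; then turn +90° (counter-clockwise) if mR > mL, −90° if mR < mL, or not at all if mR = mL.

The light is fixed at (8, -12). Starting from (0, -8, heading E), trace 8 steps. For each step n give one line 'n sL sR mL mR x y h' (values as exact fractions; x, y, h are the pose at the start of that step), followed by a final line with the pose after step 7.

n=0: pose=(0,-8,E); sL=60/37, sR=60/13; mL=1890/481, mR=1500/481; mL+mR=3390/481 → advance +1; mR−mL=-30/37 → turn -1·90°
n=1: pose=(1,-8,S); sL=120/17, sR=120/101; mL=13140/1717, mR=7080/1717; mL+mR=20220/1717 → advance +1; mR−mL=-60/17 → turn -1·90°
n=2: pose=(1,-9,W); sL=6/5, sR=15/17; mL=279/170, mR=177/170; mL+mR=228/85 → advance +1; mR−mL=-3/5 → turn -1·90°
n=3: pose=(0,-9,N); sL=120/157, sR=120/61; mL=16740/9577, mR=13080/9577; mL+mR=29820/9577 → advance +1; mR−mL=-60/157 → turn -1·90°
n=4: pose=(0,-8,E); sL=60/37, sR=60/13; mL=1890/481, mR=1500/481; mL+mR=3390/481 → advance +1; mR−mL=-30/37 → turn -1·90°
n=5: pose=(1,-8,S); sL=120/17, sR=120/101; mL=13140/1717, mR=7080/1717; mL+mR=20220/1717 → advance +1; mR−mL=-60/17 → turn -1·90°
n=6: pose=(1,-9,W); sL=6/5, sR=15/17; mL=279/170, mR=177/170; mL+mR=228/85 → advance +1; mR−mL=-3/5 → turn -1·90°
n=7: pose=(0,-9,N); sL=120/157, sR=120/61; mL=16740/9577, mR=13080/9577; mL+mR=29820/9577 → advance +1; mR−mL=-60/157 → turn -1·90°

0 60/37 60/13 1890/481 1500/481 0 -8 E
1 120/17 120/101 13140/1717 7080/1717 1 -8 S
2 6/5 15/17 279/170 177/170 1 -9 W
3 120/157 120/61 16740/9577 13080/9577 0 -9 N
4 60/37 60/13 1890/481 1500/481 0 -8 E
5 120/17 120/101 13140/1717 7080/1717 1 -8 S
6 6/5 15/17 279/170 177/170 1 -9 W
7 120/157 120/61 16740/9577 13080/9577 0 -9 N
final 0 -8 E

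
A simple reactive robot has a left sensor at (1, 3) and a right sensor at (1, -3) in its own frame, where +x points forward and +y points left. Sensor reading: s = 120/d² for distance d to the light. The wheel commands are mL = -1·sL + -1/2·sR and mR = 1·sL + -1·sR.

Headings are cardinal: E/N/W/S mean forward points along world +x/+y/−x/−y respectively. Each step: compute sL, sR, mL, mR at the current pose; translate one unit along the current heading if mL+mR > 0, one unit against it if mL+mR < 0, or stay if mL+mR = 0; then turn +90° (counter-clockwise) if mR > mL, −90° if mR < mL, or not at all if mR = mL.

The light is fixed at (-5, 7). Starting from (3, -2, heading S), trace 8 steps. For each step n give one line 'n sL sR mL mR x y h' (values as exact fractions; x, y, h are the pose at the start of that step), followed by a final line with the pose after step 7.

0 120/221 24/25 -5652/5525 -2304/5525 3 -2 S
1 60/53 60/101 -7650/5353 2880/5353 3 -1 E
2 24/13 120/149 -4356/1937 2016/1937 2 -1 N
3 2/3 5/3 -3/2 -1 2 -2 W
4 120/221 24/25 -5652/5525 -2304/5525 3 -2 S
5 60/53 60/101 -7650/5353 2880/5353 3 -1 E
6 24/13 120/149 -4356/1937 2016/1937 2 -1 N
7 2/3 5/3 -3/2 -1 2 -2 W
final 3 -2 S

n=0: pose=(3,-2,S); sL=120/221, sR=24/25; mL=-5652/5525, mR=-2304/5525; mL+mR=-36/25 → advance -1; mR−mL=3348/5525 → turn +1·90°
n=1: pose=(3,-1,E); sL=60/53, sR=60/101; mL=-7650/5353, mR=2880/5353; mL+mR=-90/101 → advance -1; mR−mL=10530/5353 → turn +1·90°
n=2: pose=(2,-1,N); sL=24/13, sR=120/149; mL=-4356/1937, mR=2016/1937; mL+mR=-180/149 → advance -1; mR−mL=6372/1937 → turn +1·90°
n=3: pose=(2,-2,W); sL=2/3, sR=5/3; mL=-3/2, mR=-1; mL+mR=-5/2 → advance -1; mR−mL=1/2 → turn +1·90°
n=4: pose=(3,-2,S); sL=120/221, sR=24/25; mL=-5652/5525, mR=-2304/5525; mL+mR=-36/25 → advance -1; mR−mL=3348/5525 → turn +1·90°
n=5: pose=(3,-1,E); sL=60/53, sR=60/101; mL=-7650/5353, mR=2880/5353; mL+mR=-90/101 → advance -1; mR−mL=10530/5353 → turn +1·90°
n=6: pose=(2,-1,N); sL=24/13, sR=120/149; mL=-4356/1937, mR=2016/1937; mL+mR=-180/149 → advance -1; mR−mL=6372/1937 → turn +1·90°
n=7: pose=(2,-2,W); sL=2/3, sR=5/3; mL=-3/2, mR=-1; mL+mR=-5/2 → advance -1; mR−mL=1/2 → turn +1·90°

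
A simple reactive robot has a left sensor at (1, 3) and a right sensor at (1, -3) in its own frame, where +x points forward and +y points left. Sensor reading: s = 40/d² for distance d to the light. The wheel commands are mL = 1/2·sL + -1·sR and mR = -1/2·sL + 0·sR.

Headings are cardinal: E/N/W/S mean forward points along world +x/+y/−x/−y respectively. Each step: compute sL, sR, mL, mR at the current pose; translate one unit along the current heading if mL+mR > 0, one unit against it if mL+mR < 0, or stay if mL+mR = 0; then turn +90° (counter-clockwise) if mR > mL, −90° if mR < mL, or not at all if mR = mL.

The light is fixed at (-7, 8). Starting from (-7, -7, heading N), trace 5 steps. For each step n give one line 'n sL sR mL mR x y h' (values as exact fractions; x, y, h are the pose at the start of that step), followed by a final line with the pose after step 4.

0 8/41 8/41 -4/41 -4/41 -7 -7 N
1 20/117 20/117 -10/117 -10/117 -7 -8 N
2 8/53 8/53 -4/53 -4/53 -7 -9 N
3 20/149 20/149 -10/149 -10/149 -7 -10 N
4 40/333 40/333 -20/333 -20/333 -7 -11 N
final -7 -12 N

n=0: pose=(-7,-7,N); sL=8/41, sR=8/41; mL=-4/41, mR=-4/41; mL+mR=-8/41 → advance -1; mR−mL=0 → turn +0·90°
n=1: pose=(-7,-8,N); sL=20/117, sR=20/117; mL=-10/117, mR=-10/117; mL+mR=-20/117 → advance -1; mR−mL=0 → turn +0·90°
n=2: pose=(-7,-9,N); sL=8/53, sR=8/53; mL=-4/53, mR=-4/53; mL+mR=-8/53 → advance -1; mR−mL=0 → turn +0·90°
n=3: pose=(-7,-10,N); sL=20/149, sR=20/149; mL=-10/149, mR=-10/149; mL+mR=-20/149 → advance -1; mR−mL=0 → turn +0·90°
n=4: pose=(-7,-11,N); sL=40/333, sR=40/333; mL=-20/333, mR=-20/333; mL+mR=-40/333 → advance -1; mR−mL=0 → turn +0·90°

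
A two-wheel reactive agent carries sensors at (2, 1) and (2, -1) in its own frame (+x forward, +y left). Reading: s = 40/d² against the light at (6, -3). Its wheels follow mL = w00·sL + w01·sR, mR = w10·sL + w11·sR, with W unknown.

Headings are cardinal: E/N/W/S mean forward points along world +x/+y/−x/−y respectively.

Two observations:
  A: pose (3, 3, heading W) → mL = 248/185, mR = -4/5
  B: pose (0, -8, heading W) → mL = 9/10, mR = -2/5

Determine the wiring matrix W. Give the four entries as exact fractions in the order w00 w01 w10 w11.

1 1 -1 0

obs A: pose=(3,3,W) → sL=4/5, sR=20/37, mL=248/185, mR=-4/5
obs B: pose=(0,-8,W) → sL=2/5, sR=1/2, mL=9/10, mR=-2/5
sensor matrix S = [[4/5, 20/37], [2/5, 1/2]]; det S = 34/185
solve [mL_A; mL_B] = S·[w00; w01] and [mR_A; mR_B] = S·[w10; w11]:
  w00 = 1, w01 = 1, w10 = -1, w11 = 0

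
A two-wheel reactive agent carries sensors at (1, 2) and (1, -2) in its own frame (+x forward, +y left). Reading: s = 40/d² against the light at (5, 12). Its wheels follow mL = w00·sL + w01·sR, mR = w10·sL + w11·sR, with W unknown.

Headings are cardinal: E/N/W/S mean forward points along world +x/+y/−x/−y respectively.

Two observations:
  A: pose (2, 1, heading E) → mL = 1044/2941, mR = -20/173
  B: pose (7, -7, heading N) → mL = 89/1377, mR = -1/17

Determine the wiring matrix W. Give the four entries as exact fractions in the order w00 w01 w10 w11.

obs A: pose=(2,1,E) → sL=8/17, sR=40/173, mL=1044/2941, mR=-20/173
obs B: pose=(7,-7,N) → sL=10/81, sR=2/17, mL=89/1377, mR=-1/17
sensor matrix S = [[8/17, 40/173], [10/81, 2/17]]; det S = 108608/4049757
solve [mL_A; mL_B] = S·[w00; w01] and [mR_A; mR_B] = S·[w10; w11]:
  w00 = 1, w01 = -1/2, w10 = 0, w11 = -1/2

1 -1/2 0 -1/2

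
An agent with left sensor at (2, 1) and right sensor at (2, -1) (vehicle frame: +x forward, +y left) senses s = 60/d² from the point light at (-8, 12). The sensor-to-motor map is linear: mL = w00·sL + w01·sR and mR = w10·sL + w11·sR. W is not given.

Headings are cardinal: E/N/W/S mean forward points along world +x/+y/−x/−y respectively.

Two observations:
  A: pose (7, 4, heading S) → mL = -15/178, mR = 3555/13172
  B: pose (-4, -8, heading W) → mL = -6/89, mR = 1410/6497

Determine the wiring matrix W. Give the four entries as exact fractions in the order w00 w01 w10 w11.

-1/2 0 1 1/2

obs A: pose=(7,4,S) → sL=15/89, sR=15/74, mL=-15/178, mR=3555/13172
obs B: pose=(-4,-8,W) → sL=12/89, sR=12/73, mL=-6/89, mR=1410/6497
sensor matrix S = [[15/89, 15/74], [12/89, 12/73]]; det S = 90/240389
solve [mL_A; mL_B] = S·[w00; w01] and [mR_A; mR_B] = S·[w10; w11]:
  w00 = -1/2, w01 = 0, w10 = 1, w11 = 1/2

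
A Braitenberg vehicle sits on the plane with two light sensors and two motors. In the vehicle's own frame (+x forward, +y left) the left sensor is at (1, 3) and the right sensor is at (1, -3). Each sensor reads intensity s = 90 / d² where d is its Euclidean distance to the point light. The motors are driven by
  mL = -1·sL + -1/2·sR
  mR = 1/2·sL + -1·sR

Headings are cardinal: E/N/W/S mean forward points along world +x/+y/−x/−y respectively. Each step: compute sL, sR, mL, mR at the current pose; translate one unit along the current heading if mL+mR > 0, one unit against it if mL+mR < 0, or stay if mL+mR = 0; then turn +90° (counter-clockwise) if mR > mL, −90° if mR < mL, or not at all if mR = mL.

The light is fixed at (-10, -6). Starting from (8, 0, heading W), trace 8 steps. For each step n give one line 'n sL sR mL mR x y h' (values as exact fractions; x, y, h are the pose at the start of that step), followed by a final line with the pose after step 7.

n=0: pose=(8,0,W); sL=45/149, sR=9/37; mL=-4671/11026, mR=-1017/11026; mL+mR=-2844/5513 → advance -1; mR−mL=1827/5513 → turn +1·90°
n=1: pose=(9,0,S); sL=90/509, sR=90/281; mL=-48195/143029, mR=-33165/143029; mL+mR=-81360/143029 → advance -1; mR−mL=15030/143029 → turn +1·90°
n=2: pose=(9,1,E); sL=9/50, sR=45/208; mL=-2997/10400, mR=-657/5200; mL+mR=-4311/10400 → advance -1; mR−mL=1683/10400 → turn +1·90°
n=3: pose=(8,1,N); sL=90/289, sR=18/101; mL=-11691/29189, mR=-657/29189; mL+mR=-12348/29189 → advance -1; mR−mL=11034/29189 → turn +1·90°
n=4: pose=(8,0,W); sL=45/149, sR=9/37; mL=-4671/11026, mR=-1017/11026; mL+mR=-2844/5513 → advance -1; mR−mL=1827/5513 → turn +1·90°
n=5: pose=(9,0,S); sL=90/509, sR=90/281; mL=-48195/143029, mR=-33165/143029; mL+mR=-81360/143029 → advance -1; mR−mL=15030/143029 → turn +1·90°
n=6: pose=(9,1,E); sL=9/50, sR=45/208; mL=-2997/10400, mR=-657/5200; mL+mR=-4311/10400 → advance -1; mR−mL=1683/10400 → turn +1·90°
n=7: pose=(8,1,N); sL=90/289, sR=18/101; mL=-11691/29189, mR=-657/29189; mL+mR=-12348/29189 → advance -1; mR−mL=11034/29189 → turn +1·90°

0 45/149 9/37 -4671/11026 -1017/11026 8 0 W
1 90/509 90/281 -48195/143029 -33165/143029 9 0 S
2 9/50 45/208 -2997/10400 -657/5200 9 1 E
3 90/289 18/101 -11691/29189 -657/29189 8 1 N
4 45/149 9/37 -4671/11026 -1017/11026 8 0 W
5 90/509 90/281 -48195/143029 -33165/143029 9 0 S
6 9/50 45/208 -2997/10400 -657/5200 9 1 E
7 90/289 18/101 -11691/29189 -657/29189 8 1 N
final 8 0 W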